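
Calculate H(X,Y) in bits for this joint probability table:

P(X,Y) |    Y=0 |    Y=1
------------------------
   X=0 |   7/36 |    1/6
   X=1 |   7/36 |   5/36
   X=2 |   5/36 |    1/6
2.5715 bits

Joint entropy is H(X,Y) = -Σ_{x,y} p(x,y) log p(x,y).

Summing over all non-zero entries:
H(X,Y) = -[7/36·log_2(7/36) + 1/6·log_2(1/6) + 7/36·log_2(7/36) + 5/36·log_2(5/36) + 5/36·log_2(5/36) + 1/6·log_2(1/6)]
H(X,Y) = 2.5715 bits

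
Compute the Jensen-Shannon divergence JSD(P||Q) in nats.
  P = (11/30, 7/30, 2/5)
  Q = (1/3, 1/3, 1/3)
0.0063 nats

Jensen-Shannon divergence is:
JSD(P||Q) = 0.5 × D_KL(P||M) + 0.5 × D_KL(Q||M)
where M = 0.5 × (P + Q) is the mixture distribution.

M = 0.5 × (11/30, 7/30, 2/5) + 0.5 × (1/3, 1/3, 1/3) = (7/20, 0.283333, 11/30)

D_KL(P||M) = 0.0066 nats
D_KL(Q||M) = 0.0061 nats

JSD(P||Q) = 0.5 × 0.0066 + 0.5 × 0.0061 = 0.0063 nats

Unlike KL divergence, JSD is symmetric and bounded: 0 ≤ JSD ≤ log(2).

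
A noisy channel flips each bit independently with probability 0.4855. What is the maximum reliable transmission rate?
0.0006 bits

For a binary symmetric channel (BSC) with error probability p:
Capacity C = 1 - H(p) bits per symbol

where H(p) = -p log₂(p) - (1-p) log₂(1-p) is the binary entropy function.

H(0.4855) = 0.9994 bits
C = 1 - 0.9994 = 0.0006 bits per symbol

This means we can reliably transmit up to 0.0006 bits of information per channel use.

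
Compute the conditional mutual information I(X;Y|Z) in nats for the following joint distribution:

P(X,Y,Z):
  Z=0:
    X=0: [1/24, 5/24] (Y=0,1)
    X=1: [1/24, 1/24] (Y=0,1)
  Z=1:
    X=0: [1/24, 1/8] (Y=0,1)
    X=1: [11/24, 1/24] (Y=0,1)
0.1548 nats

Conditional mutual information: I(X;Y|Z) = H(X|Z) + H(Y|Z) - H(X,Y|Z)

H(Z) = 0.6365
H(X,Z) = 1.1988 → H(X|Z) = 0.5623
H(Y,Z) = 1.1988 → H(Y|Z) = 0.5623
H(X,Y,Z) = 1.6064 → H(X,Y|Z) = 0.9699

I(X;Y|Z) = 0.5623 + 0.5623 - 0.9699 = 0.1548 nats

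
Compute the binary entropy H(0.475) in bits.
0.9982 bits

The binary entropy function is:
H(p) = -p log(p) - (1-p) log(1-p)

H(0.475) = -0.475 × log_2(0.475) - 0.525 × log_2(0.525)
H(0.475) = 0.9982 bits

Note: Binary entropy is maximized at p=0.5 (H=1 bit) and minimized at p=0 or p=1 (H=0).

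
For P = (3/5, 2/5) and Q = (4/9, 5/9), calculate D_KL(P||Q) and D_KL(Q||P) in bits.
D_KL(P||Q) = 0.0702, D_KL(Q||P) = 0.0709

KL divergence is not symmetric: D_KL(P||Q) ≠ D_KL(Q||P) in general.

D_KL(P||Q) = 0.0702 bits
D_KL(Q||P) = 0.0709 bits

No, they are not equal!

This asymmetry is why KL divergence is not a true distance metric.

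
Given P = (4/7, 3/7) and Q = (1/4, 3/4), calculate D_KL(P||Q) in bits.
0.3355 bits

KL divergence: D_KL(P||Q) = Σ p(x) log(p(x)/q(x))

Computing term by term:
  x=0: 4/7 × log_2[(4/7)/(1/4)] = 4/7 × 1.1926 = 0.6815
  x=1: 3/7 × log_2[(3/7)/(3/4)] = 3/7 × -0.8074 = -0.3460

D_KL(P||Q) = 0.3355 bits

Note: KL divergence is always non-negative and equals 0 iff P = Q.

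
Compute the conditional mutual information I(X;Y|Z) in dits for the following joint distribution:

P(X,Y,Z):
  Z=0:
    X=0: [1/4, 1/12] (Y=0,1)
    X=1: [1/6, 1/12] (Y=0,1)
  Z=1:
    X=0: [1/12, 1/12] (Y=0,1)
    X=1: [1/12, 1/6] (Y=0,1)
0.0036 dits

Conditional mutual information: I(X;Y|Z) = H(X|Z) + H(Y|Z) - H(X,Y|Z)

H(Z) = 0.2950
H(X,Z) = 0.5898 → H(X|Z) = 0.2948
H(Y,Z) = 0.5683 → H(Y|Z) = 0.2734
H(X,Y,Z) = 0.8596 → H(X,Y|Z) = 0.5646

I(X;Y|Z) = 0.2948 + 0.2734 - 0.5646 = 0.0036 dits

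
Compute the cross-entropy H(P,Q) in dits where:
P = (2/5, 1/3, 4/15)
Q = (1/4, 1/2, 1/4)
0.5017 dits

Cross-entropy: H(P,Q) = -Σ p(x) log q(x)

Alternatively: H(P,Q) = H(P) + D_KL(P||Q)
H(P) = 0.4713 dits
D_KL(P||Q) = 0.0304 dits

H(P,Q) = 0.4713 + 0.0304 = 0.5017 dits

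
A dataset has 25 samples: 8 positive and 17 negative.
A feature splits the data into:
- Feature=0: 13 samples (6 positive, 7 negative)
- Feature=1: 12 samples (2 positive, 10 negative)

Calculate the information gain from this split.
0.0746 bits

Information Gain = H(Y) - H(Y|Feature)

Before split:
P(positive) = 8/25 = 0.3200
H(Y) = 0.9044 bits

After split:
Feature=0: H = 0.9957 bits (weight = 13/25)
Feature=1: H = 0.6500 bits (weight = 12/25)
H(Y|Feature) = (13/25)×0.9957 + (12/25)×0.6500 = 0.8298 bits

Information Gain = 0.9044 - 0.8298 = 0.0746 bits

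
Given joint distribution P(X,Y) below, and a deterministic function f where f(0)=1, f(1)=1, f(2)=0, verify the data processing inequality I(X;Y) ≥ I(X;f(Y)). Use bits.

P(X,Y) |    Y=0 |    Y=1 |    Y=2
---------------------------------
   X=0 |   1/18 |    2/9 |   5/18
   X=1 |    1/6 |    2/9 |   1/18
I(X;Y) = 0.1497, I(X;f(Y)) = 0.1212, inequality holds: 0.1497 ≥ 0.1212

Data Processing Inequality: For any Markov chain X → Y → Z, we have I(X;Y) ≥ I(X;Z).

Here Z = f(Y) is a deterministic function of Y, forming X → Y → Z.

Original I(X;Y) = 0.1497 bits

After applying f:
P(X,Z) where Z=f(Y):
- P(X,Z=0) = P(X,Y=2)
- P(X,Z=1) = P(X,Y=0) + P(X,Y=1)

I(X;Z) = I(X;f(Y)) = 0.1212 bits

Verification: 0.1497 ≥ 0.1212 ✓

Information cannot be created by processing; the function f can only lose information about X.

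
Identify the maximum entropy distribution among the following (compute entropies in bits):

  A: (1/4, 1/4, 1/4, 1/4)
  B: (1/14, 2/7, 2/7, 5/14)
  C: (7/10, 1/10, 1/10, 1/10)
A

For a discrete distribution over n outcomes, entropy is maximized by the uniform distribution.

Computing entropies:
H(A) = 2.0000 bits
H(B) = 1.8352 bits
H(C) = 1.3568 bits

The uniform distribution (where all probabilities equal 1/4) achieves the maximum entropy of log_2(4) = 2.0000 bits.

Distribution A has the highest entropy.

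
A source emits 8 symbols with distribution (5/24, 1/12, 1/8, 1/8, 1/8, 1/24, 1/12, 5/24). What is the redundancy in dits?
0.0432 dits

Redundancy measures how far a source is from maximum entropy:
R = H_max - H(X)

Maximum entropy for 8 symbols: H_max = log_10(8) = 0.9031 dits
Actual entropy: H(X) = 0.8599 dits
Redundancy: R = 0.9031 - 0.8599 = 0.0432 dits

This redundancy represents potential for compression: the source could be compressed by 0.0432 dits per symbol.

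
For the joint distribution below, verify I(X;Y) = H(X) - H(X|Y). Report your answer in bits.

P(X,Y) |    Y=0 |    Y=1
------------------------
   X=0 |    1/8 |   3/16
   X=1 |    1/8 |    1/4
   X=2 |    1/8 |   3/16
I(X;Y) = 0.0032 bits

Mutual information has multiple equivalent forms:
- I(X;Y) = H(X) - H(X|Y)
- I(X;Y) = H(Y) - H(Y|X)
- I(X;Y) = H(X) + H(Y) - H(X,Y)

Computing all quantities:
H(X) = 1.5794, H(Y) = 0.9544, H(X,Y) = 2.5306
H(X|Y) = 1.5762, H(Y|X) = 0.9512

Verification:
H(X) - H(X|Y) = 1.5794 - 1.5762 = 0.0032
H(Y) - H(Y|X) = 0.9544 - 0.9512 = 0.0032
H(X) + H(Y) - H(X,Y) = 1.5794 + 0.9544 - 2.5306 = 0.0032

All forms give I(X;Y) = 0.0032 bits. ✓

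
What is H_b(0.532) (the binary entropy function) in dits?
0.3001 dits

The binary entropy function is:
H(p) = -p log(p) - (1-p) log(1-p)

H(0.532) = -0.532 × log_10(0.532) - 0.468 × log_10(0.468)
H(0.532) = 0.3001 dits

Note: Binary entropy is maximized at p=0.5 (H=1 bit) and minimized at p=0 or p=1 (H=0).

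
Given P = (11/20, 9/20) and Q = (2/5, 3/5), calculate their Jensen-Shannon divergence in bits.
0.0163 bits

Jensen-Shannon divergence is:
JSD(P||Q) = 0.5 × D_KL(P||M) + 0.5 × D_KL(Q||M)
where M = 0.5 × (P + Q) is the mixture distribution.

M = 0.5 × (11/20, 9/20) + 0.5 × (2/5, 3/5) = (19/40, 21/40)

D_KL(P||M) = 0.0163 bits
D_KL(Q||M) = 0.0164 bits

JSD(P||Q) = 0.5 × 0.0163 + 0.5 × 0.0164 = 0.0163 bits

Unlike KL divergence, JSD is symmetric and bounded: 0 ≤ JSD ≤ log(2).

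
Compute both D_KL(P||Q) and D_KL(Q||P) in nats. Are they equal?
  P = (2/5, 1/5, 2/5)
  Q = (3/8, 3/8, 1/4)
D_KL(P||Q) = 0.0881, D_KL(Q||P) = 0.0940

KL divergence is not symmetric: D_KL(P||Q) ≠ D_KL(Q||P) in general.

D_KL(P||Q) = 0.0881 nats
D_KL(Q||P) = 0.0940 nats

No, they are not equal!

This asymmetry is why KL divergence is not a true distance metric.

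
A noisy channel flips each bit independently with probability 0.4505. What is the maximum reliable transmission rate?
0.0071 bits

For a binary symmetric channel (BSC) with error probability p:
Capacity C = 1 - H(p) bits per symbol

where H(p) = -p log₂(p) - (1-p) log₂(1-p) is the binary entropy function.

H(0.4505) = 0.9929 bits
C = 1 - 0.9929 = 0.0071 bits per symbol

This means we can reliably transmit up to 0.0071 bits of information per channel use.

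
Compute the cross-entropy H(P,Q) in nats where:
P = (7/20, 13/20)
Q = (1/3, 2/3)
0.6481 nats

Cross-entropy: H(P,Q) = -Σ p(x) log q(x)

Alternatively: H(P,Q) = H(P) + D_KL(P||Q)
H(P) = 0.6474 nats
D_KL(P||Q) = 0.0006 nats

H(P,Q) = 0.6474 + 0.0006 = 0.6481 nats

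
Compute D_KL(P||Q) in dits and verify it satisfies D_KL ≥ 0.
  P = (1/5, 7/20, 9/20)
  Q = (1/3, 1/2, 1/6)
0.0955 dits

KL divergence satisfies the Gibbs inequality: D_KL(P||Q) ≥ 0 for all distributions P, Q.

D_KL(P||Q) = Σ p(x) log(p(x)/q(x))
Term by term:
  x=0: 1/5 × log_10[(1/5)/(1/3)] = -0.0444
  x=1: 7/20 × log_10[(7/20)/(1/2)] = -0.0542
  x=2: 9/20 × log_10[(9/20)/(1/6)] = 0.1941
D_KL(P||Q) = 0.0955 dits

D_KL(P||Q) = 0.0955 ≥ 0 ✓

This non-negativity is a fundamental property: relative entropy cannot be negative because it measures how different Q is from P.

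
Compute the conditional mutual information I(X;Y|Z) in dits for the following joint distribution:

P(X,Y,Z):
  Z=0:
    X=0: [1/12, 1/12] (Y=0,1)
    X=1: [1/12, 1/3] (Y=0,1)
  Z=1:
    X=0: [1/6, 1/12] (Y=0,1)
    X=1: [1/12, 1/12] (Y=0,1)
0.0133 dits

Conditional mutual information: I(X;Y|Z) = H(X|Z) + H(Y|Z) - H(X,Y|Z)

H(Z) = 0.2950
H(X,Z) = 0.5683 → H(X|Z) = 0.2734
H(Y,Z) = 0.5683 → H(Y|Z) = 0.2734
H(X,Y,Z) = 0.8283 → H(X,Y|Z) = 0.5334

I(X;Y|Z) = 0.2734 + 0.2734 - 0.5334 = 0.0133 dits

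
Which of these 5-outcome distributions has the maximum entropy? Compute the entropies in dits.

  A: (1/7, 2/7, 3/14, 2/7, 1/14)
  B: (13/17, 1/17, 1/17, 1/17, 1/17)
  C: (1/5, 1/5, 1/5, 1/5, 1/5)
C

For a discrete distribution over n outcomes, entropy is maximized by the uniform distribution.

Computing entropies:
H(A) = 0.6568 dits
H(B) = 0.3786 dits
H(C) = 0.6990 dits

The uniform distribution (where all probabilities equal 1/5) achieves the maximum entropy of log_10(5) = 0.6990 dits.

Distribution C has the highest entropy.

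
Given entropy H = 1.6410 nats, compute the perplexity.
5.1603

Perplexity is e^H (or exp(H) for natural log).

H = 1.6410 nats
Perplexity = e^1.6410 = 5.1603

Interpretation: The model's uncertainty is equivalent to choosing uniformly among 5.2 options.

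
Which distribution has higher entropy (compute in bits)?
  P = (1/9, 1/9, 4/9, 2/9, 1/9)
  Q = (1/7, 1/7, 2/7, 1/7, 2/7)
Q

Computing entropies in bits:
H(P) = 2.0588
H(Q) = 2.2359

Distribution Q has higher entropy.

Intuition: The distribution closer to uniform (more spread out) has higher entropy.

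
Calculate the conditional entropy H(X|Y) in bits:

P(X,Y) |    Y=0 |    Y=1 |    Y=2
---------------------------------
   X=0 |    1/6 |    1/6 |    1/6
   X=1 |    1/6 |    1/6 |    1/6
1.0000 bits

Using the chain rule: H(X|Y) = H(X,Y) - H(Y)

First, compute H(X,Y) = 2.5850 bits

Marginal P(Y) = (1/3, 1/3, 1/3)
H(Y) = 1.5850 bits

H(X|Y) = H(X,Y) - H(Y) = 2.5850 - 1.5850 = 1.0000 bits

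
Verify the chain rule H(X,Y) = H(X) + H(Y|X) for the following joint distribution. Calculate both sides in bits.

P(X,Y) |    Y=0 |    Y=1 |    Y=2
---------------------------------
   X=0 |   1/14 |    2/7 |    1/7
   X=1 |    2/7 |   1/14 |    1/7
H(X,Y) = 2.3788, H(X) = 1.0000, H(Y|X) = 1.3788 (all in bits)

Chain rule: H(X,Y) = H(X) + H(Y|X)

Left side — joint entropy directly:
H(X,Y) = -Σ p(x,y) log p(x,y) = 2.3788 bits

Right side — compute H(Y|X) from the conditional distributions:
P(X) = (1/2, 1/2), so H(X) = 1.0000 bits
H(Y|X) = Σ_x P(X=x) · H(Y|X=x):
  P(Y|X=0) = (1/7, 4/7, 2/7), H(Y|X=0) = 1.3788, weight P(X=0) = 1/2
  P(Y|X=1) = (4/7, 1/7, 2/7), H(Y|X=1) = 1.3788, weight P(X=1) = 1/2
H(Y|X) = 1.3788 bits

H(X) + H(Y|X) = 1.0000 + 1.3788 = 2.3788 bits

Both sides equal 2.3788 bits. ✓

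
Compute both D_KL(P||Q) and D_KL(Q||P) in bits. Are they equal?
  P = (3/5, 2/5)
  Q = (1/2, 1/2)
D_KL(P||Q) = 0.0290, D_KL(Q||P) = 0.0294

KL divergence is not symmetric: D_KL(P||Q) ≠ D_KL(Q||P) in general.

D_KL(P||Q) = 0.0290 bits
D_KL(Q||P) = 0.0294 bits

No, they are not equal!

This asymmetry is why KL divergence is not a true distance metric.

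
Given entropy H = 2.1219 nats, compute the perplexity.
8.3470

Perplexity is e^H (or exp(H) for natural log).

H = 2.1219 nats
Perplexity = e^2.1219 = 8.3470

Interpretation: The model's uncertainty is equivalent to choosing uniformly among 8.3 options.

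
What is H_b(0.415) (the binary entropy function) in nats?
0.6786 nats

The binary entropy function is:
H(p) = -p log(p) - (1-p) log(1-p)

H(0.415) = -0.415 × log_e(0.415) - 0.585 × log_e(0.585)
H(0.415) = 0.6786 nats

Note: Binary entropy is maximized at p=0.5 (H=1 bit) and minimized at p=0 or p=1 (H=0).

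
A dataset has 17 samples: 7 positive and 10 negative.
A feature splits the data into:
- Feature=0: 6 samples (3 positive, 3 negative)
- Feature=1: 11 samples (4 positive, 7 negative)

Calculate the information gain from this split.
0.0126 bits

Information Gain = H(Y) - H(Y|Feature)

Before split:
P(positive) = 7/17 = 0.4118
H(Y) = 0.9774 bits

After split:
Feature=0: H = 1.0000 bits (weight = 6/17)
Feature=1: H = 0.9457 bits (weight = 11/17)
H(Y|Feature) = (6/17)×1.0000 + (11/17)×0.9457 = 0.9648 bits

Information Gain = 0.9774 - 0.9648 = 0.0126 bits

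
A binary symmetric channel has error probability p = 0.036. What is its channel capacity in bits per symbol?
0.7764 bits

For a binary symmetric channel (BSC) with error probability p:
Capacity C = 1 - H(p) bits per symbol

where H(p) = -p log₂(p) - (1-p) log₂(1-p) is the binary entropy function.

H(0.036) = 0.2236 bits
C = 1 - 0.2236 = 0.7764 bits per symbol

This means we can reliably transmit up to 0.7764 bits of information per channel use.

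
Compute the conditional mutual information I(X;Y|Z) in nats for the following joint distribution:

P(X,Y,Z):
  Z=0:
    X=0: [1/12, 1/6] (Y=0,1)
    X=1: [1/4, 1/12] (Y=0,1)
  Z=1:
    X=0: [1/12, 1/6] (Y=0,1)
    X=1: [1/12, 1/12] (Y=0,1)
0.0576 nats

Conditional mutual information: I(X;Y|Z) = H(X|Z) + H(Y|Z) - H(X,Y|Z)

H(Z) = 0.6792
H(X,Z) = 1.3580 → H(X|Z) = 0.6788
H(Y,Z) = 1.3580 → H(Y|Z) = 0.6788
H(X,Y,Z) = 1.9792 → H(X,Y|Z) = 1.3000

I(X;Y|Z) = 0.6788 + 0.6788 - 1.3000 = 0.0576 nats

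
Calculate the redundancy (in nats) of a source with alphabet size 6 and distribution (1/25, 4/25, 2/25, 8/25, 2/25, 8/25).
0.2364 nats

Redundancy measures how far a source is from maximum entropy:
R = H_max - H(X)

Maximum entropy for 6 symbols: H_max = log_e(6) = 1.7918 nats
Actual entropy: H(X) = 1.5553 nats
Redundancy: R = 1.7918 - 1.5553 = 0.2364 nats

This redundancy represents potential for compression: the source could be compressed by 0.2364 nats per symbol.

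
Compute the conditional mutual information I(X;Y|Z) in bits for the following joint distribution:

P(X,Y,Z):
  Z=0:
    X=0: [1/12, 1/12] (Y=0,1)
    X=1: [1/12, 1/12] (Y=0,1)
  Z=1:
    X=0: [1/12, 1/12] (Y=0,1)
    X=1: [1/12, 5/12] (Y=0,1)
0.0492 bits

Conditional mutual information: I(X;Y|Z) = H(X|Z) + H(Y|Z) - H(X,Y|Z)

H(Z) = 0.9183
H(X,Z) = 1.7925 → H(X|Z) = 0.8742
H(Y,Z) = 1.7925 → H(Y|Z) = 0.8742
H(X,Y,Z) = 2.6175 → H(X,Y|Z) = 1.6992

I(X;Y|Z) = 0.8742 + 0.8742 - 1.6992 = 0.0492 bits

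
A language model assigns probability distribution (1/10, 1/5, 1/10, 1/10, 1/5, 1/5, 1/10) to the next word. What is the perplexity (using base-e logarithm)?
6.5975

Perplexity is e^H (or exp(H) for natural log).

First, H = -Σ p log p = 1.8867 nats
Perplexity = e^1.8867 = 6.5975

Interpretation: The model's uncertainty is equivalent to choosing uniformly among 6.6 options.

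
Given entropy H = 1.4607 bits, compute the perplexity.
2.7524

Perplexity is 2^H (or exp(H) for natural log).

H = 1.4607 bits
Perplexity = 2^1.4607 = 2.7524

Interpretation: The model's uncertainty is equivalent to choosing uniformly among 2.8 options.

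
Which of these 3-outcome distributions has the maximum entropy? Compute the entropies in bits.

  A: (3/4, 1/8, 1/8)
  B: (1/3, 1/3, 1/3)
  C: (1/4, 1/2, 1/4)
B

For a discrete distribution over n outcomes, entropy is maximized by the uniform distribution.

Computing entropies:
H(A) = 1.0613 bits
H(B) = 1.5850 bits
H(C) = 1.5000 bits

The uniform distribution (where all probabilities equal 1/3) achieves the maximum entropy of log_2(3) = 1.5850 bits.

Distribution B has the highest entropy.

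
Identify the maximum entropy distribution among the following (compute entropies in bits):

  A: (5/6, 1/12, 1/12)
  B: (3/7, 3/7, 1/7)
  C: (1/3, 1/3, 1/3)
C

For a discrete distribution over n outcomes, entropy is maximized by the uniform distribution.

Computing entropies:
H(A) = 0.8167 bits
H(B) = 1.4488 bits
H(C) = 1.5850 bits

The uniform distribution (where all probabilities equal 1/3) achieves the maximum entropy of log_2(3) = 1.5850 bits.

Distribution C has the highest entropy.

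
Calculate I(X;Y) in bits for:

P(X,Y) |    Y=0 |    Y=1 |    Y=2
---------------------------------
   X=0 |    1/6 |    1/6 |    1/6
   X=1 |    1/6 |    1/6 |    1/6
0.0000 bits

Mutual information: I(X;Y) = H(X) + H(Y) - H(X,Y)

Marginals:
P(X) = (1/2, 1/2), H(X) = 1.0000 bits
P(Y) = (1/3, 1/3, 1/3), H(Y) = 1.5850 bits

Joint entropy: H(X,Y) = 2.5850 bits

I(X;Y) = 1.0000 + 1.5850 - 2.5850 = 0.0000 bits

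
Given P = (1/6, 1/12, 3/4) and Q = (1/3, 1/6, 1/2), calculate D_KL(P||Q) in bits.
0.1887 bits

KL divergence: D_KL(P||Q) = Σ p(x) log(p(x)/q(x))

Computing term by term:
  x=0: 1/6 × log_2[(1/6)/(1/3)] = 1/6 × -1.0000 = -0.1667
  x=1: 1/12 × log_2[(1/12)/(1/6)] = 1/12 × -1.0000 = -0.0833
  x=2: 3/4 × log_2[(3/4)/(1/2)] = 3/4 × 0.5850 = 0.4387

D_KL(P||Q) = 0.1887 bits

Note: KL divergence is always non-negative and equals 0 iff P = Q.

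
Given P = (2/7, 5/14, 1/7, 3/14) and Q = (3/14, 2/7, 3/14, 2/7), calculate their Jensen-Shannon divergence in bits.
0.0154 bits

Jensen-Shannon divergence is:
JSD(P||Q) = 0.5 × D_KL(P||M) + 0.5 × D_KL(Q||M)
where M = 0.5 × (P + Q) is the mixture distribution.

M = 0.5 × (2/7, 5/14, 1/7, 3/14) + 0.5 × (3/14, 2/7, 3/14, 2/7) = (1/4, 9/28, 5/28, 1/4)

D_KL(P||M) = 0.0157 bits
D_KL(Q||M) = 0.0152 bits

JSD(P||Q) = 0.5 × 0.0157 + 0.5 × 0.0152 = 0.0154 bits

Unlike KL divergence, JSD is symmetric and bounded: 0 ≤ JSD ≤ log(2).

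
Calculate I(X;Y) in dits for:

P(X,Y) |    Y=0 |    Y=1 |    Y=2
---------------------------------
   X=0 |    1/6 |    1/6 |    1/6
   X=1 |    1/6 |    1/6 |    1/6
0.0000 dits

Mutual information: I(X;Y) = H(X) + H(Y) - H(X,Y)

Marginals:
P(X) = (1/2, 1/2), H(X) = 0.3010 dits
P(Y) = (1/3, 1/3, 1/3), H(Y) = 0.4771 dits

Joint entropy: H(X,Y) = 0.7782 dits

I(X;Y) = 0.3010 + 0.4771 - 0.7782 = 0.0000 dits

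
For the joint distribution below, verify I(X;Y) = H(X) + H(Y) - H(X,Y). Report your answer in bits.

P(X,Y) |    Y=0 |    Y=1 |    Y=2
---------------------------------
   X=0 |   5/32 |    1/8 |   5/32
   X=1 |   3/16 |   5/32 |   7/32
I(X;Y) = 0.0008 bits

Mutual information has multiple equivalent forms:
- I(X;Y) = H(X) - H(X|Y)
- I(X;Y) = H(Y) - H(Y|X)
- I(X;Y) = H(X) + H(Y) - H(X,Y)

Computing all quantities:
H(X) = 0.9887, H(Y) = 1.5749, H(X,Y) = 2.5628
H(X|Y) = 0.9879, H(Y|X) = 1.5741

Verification:
H(X) - H(X|Y) = 0.9887 - 0.9879 = 0.0008
H(Y) - H(Y|X) = 1.5749 - 1.5741 = 0.0008
H(X) + H(Y) - H(X,Y) = 0.9887 + 1.5749 - 2.5628 = 0.0008

All forms give I(X;Y) = 0.0008 bits. ✓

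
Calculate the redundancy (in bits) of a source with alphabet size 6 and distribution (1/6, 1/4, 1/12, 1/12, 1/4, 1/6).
0.1258 bits

Redundancy measures how far a source is from maximum entropy:
R = H_max - H(X)

Maximum entropy for 6 symbols: H_max = log_2(6) = 2.5850 bits
Actual entropy: H(X) = 2.4591 bits
Redundancy: R = 2.5850 - 2.4591 = 0.1258 bits

This redundancy represents potential for compression: the source could be compressed by 0.1258 bits per symbol.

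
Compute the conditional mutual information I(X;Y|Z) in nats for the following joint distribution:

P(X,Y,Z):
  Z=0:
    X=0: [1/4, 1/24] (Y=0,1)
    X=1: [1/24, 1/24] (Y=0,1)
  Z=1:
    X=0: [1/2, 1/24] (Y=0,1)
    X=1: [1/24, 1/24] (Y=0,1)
0.0620 nats

Conditional mutual information: I(X;Y|Z) = H(X|Z) + H(Y|Z) - H(X,Y|Z)

H(Z) = 0.6616
H(X,Z) = 1.1056 → H(X|Z) = 0.4441
H(Y,Z) = 1.1056 → H(Y|Z) = 0.4441
H(X,Y,Z) = 1.4877 → H(X,Y|Z) = 0.8261

I(X;Y|Z) = 0.4441 + 0.4441 - 0.8261 = 0.0620 nats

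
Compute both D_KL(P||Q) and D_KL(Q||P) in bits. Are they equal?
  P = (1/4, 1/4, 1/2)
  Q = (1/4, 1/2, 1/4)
D_KL(P||Q) = 0.2500, D_KL(Q||P) = 0.2500

KL divergence is not symmetric: D_KL(P||Q) ≠ D_KL(Q||P) in general.

D_KL(P||Q) = 0.2500 bits
D_KL(Q||P) = 0.2500 bits

In this case they happen to be equal (to 4 decimal places).

This asymmetry is why KL divergence is not a true distance metric.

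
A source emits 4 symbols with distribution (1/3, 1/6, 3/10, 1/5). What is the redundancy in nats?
0.0384 nats

Redundancy measures how far a source is from maximum entropy:
R = H_max - H(X)

Maximum entropy for 4 symbols: H_max = log_e(4) = 1.3863 nats
Actual entropy: H(X) = 1.3479 nats
Redundancy: R = 1.3863 - 1.3479 = 0.0384 nats

This redundancy represents potential for compression: the source could be compressed by 0.0384 nats per symbol.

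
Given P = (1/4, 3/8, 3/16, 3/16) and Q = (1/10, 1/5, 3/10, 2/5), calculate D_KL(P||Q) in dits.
0.1019 dits

KL divergence: D_KL(P||Q) = Σ p(x) log(p(x)/q(x))

Computing term by term:
  x=0: 1/4 × log_10[(1/4)/(1/10)] = 1/4 × 0.3979 = 0.0995
  x=1: 3/8 × log_10[(3/8)/(1/5)] = 3/8 × 0.2730 = 0.1024
  x=2: 3/16 × log_10[(3/16)/(3/10)] = 3/16 × -0.2041 = -0.0383
  x=3: 3/16 × log_10[(3/16)/(2/5)] = 3/16 × -0.3291 = -0.0617

D_KL(P||Q) = 0.1019 dits

Note: KL divergence is always non-negative and equals 0 iff P = Q.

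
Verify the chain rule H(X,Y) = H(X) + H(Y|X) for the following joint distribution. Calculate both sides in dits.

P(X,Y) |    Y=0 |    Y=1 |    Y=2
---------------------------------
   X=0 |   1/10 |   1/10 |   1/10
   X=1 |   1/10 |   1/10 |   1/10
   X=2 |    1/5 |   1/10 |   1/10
H(X,Y) = 0.9398, H(X) = 0.4729, H(Y|X) = 0.4669 (all in dits)

Chain rule: H(X,Y) = H(X) + H(Y|X)

Left side — joint entropy directly:
H(X,Y) = -Σ p(x,y) log p(x,y) = 0.9398 dits

Right side — compute H(Y|X) from the conditional distributions:
P(X) = (3/10, 3/10, 2/5), so H(X) = 0.4729 dits
H(Y|X) = Σ_x P(X=x) · H(Y|X=x):
  P(Y|X=0) = (1/3, 1/3, 1/3), H(Y|X=0) = 0.4771, weight P(X=0) = 3/10
  P(Y|X=1) = (1/3, 1/3, 1/3), H(Y|X=1) = 0.4771, weight P(X=1) = 3/10
  P(Y|X=2) = (1/2, 1/4, 1/4), H(Y|X=2) = 0.4515, weight P(X=2) = 2/5
H(Y|X) = 0.4669 dits

H(X) + H(Y|X) = 0.4729 + 0.4669 = 0.9398 dits

Both sides equal 0.9398 dits. ✓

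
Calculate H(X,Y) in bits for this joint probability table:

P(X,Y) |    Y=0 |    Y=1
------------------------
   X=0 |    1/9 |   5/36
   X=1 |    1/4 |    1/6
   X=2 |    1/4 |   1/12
2.4773 bits

Joint entropy is H(X,Y) = -Σ_{x,y} p(x,y) log p(x,y).

Summing over all non-zero entries:
H(X,Y) = -[1/9·log_2(1/9) + 5/36·log_2(5/36) + 1/4·log_2(1/4) + 1/6·log_2(1/6) + 1/4·log_2(1/4) + 1/12·log_2(1/12)]
H(X,Y) = 2.4773 bits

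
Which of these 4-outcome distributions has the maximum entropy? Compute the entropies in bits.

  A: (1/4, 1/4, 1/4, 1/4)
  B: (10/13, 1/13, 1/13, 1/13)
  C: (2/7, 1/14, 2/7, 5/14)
A

For a discrete distribution over n outcomes, entropy is maximized by the uniform distribution.

Computing entropies:
H(A) = 2.0000 bits
H(B) = 1.1451 bits
H(C) = 1.8352 bits

The uniform distribution (where all probabilities equal 1/4) achieves the maximum entropy of log_2(4) = 2.0000 bits.

Distribution A has the highest entropy.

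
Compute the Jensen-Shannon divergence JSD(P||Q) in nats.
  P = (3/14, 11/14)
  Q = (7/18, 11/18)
0.0183 nats

Jensen-Shannon divergence is:
JSD(P||Q) = 0.5 × D_KL(P||M) + 0.5 × D_KL(Q||M)
where M = 0.5 × (P + Q) is the mixture distribution.

M = 0.5 × (3/14, 11/14) + 0.5 × (7/18, 11/18) = (0.301587, 0.698413)

D_KL(P||M) = 0.0193 nats
D_KL(Q||M) = 0.0173 nats

JSD(P||Q) = 0.5 × 0.0193 + 0.5 × 0.0173 = 0.0183 nats

Unlike KL divergence, JSD is symmetric and bounded: 0 ≤ JSD ≤ log(2).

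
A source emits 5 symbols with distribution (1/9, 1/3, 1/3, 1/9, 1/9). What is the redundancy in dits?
0.0628 dits

Redundancy measures how far a source is from maximum entropy:
R = H_max - H(X)

Maximum entropy for 5 symbols: H_max = log_10(5) = 0.6990 dits
Actual entropy: H(X) = 0.6362 dits
Redundancy: R = 0.6990 - 0.6362 = 0.0628 dits

This redundancy represents potential for compression: the source could be compressed by 0.0628 dits per symbol.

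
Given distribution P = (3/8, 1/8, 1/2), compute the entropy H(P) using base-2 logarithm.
1.4056 bits

Shannon entropy is H(X) = -Σ p(x) log p(x).

For P = (3/8, 1/8, 1/2):
H = -3/8 × log_2(3/8) -1/8 × log_2(1/8) -1/2 × log_2(1/2)
H = 1.4056 bits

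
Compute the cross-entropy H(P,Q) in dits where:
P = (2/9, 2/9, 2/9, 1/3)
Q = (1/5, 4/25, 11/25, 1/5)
0.6444 dits

Cross-entropy: H(P,Q) = -Σ p(x) log q(x)

Alternatively: H(P,Q) = H(P) + D_KL(P||Q)
H(P) = 0.5945 dits
D_KL(P||Q) = 0.0499 dits

H(P,Q) = 0.5945 + 0.0499 = 0.6444 dits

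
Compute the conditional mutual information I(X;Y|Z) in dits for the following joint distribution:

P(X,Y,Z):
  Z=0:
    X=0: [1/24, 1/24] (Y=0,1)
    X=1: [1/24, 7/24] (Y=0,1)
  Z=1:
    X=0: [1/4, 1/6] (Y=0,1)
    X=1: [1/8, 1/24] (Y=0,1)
0.0135 dits

Conditional mutual information: I(X;Y|Z) = H(X|Z) + H(Y|Z) - H(X,Y|Z)

H(Z) = 0.2950
H(X,Z) = 0.5371 → H(X|Z) = 0.2421
H(Y,Z) = 0.5506 → H(Y|Z) = 0.2557
H(X,Y,Z) = 0.7792 → H(X,Y|Z) = 0.4842

I(X;Y|Z) = 0.2421 + 0.2557 - 0.4842 = 0.0135 dits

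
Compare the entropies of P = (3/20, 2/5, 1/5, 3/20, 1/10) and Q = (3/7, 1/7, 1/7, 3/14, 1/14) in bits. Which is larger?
P

Computing entropies in bits:
H(P) = 2.1464
H(Q) = 2.0742

Distribution P has higher entropy.

Intuition: The distribution closer to uniform (more spread out) has higher entropy.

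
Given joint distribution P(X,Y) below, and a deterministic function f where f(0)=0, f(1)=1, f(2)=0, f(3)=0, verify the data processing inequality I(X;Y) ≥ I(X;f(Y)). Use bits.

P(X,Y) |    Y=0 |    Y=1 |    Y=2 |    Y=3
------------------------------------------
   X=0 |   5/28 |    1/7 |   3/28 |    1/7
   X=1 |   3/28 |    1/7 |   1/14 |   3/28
I(X;Y) = 0.0071, I(X;f(Y)) = 0.0060, inequality holds: 0.0071 ≥ 0.0060

Data Processing Inequality: For any Markov chain X → Y → Z, we have I(X;Y) ≥ I(X;Z).

Here Z = f(Y) is a deterministic function of Y, forming X → Y → Z.

Original I(X;Y) = 0.0071 bits

After applying f:
P(X,Z) where Z=f(Y):
- P(X,Z=0) = P(X,Y=0) + P(X,Y=2) + P(X,Y=3)
- P(X,Z=1) = P(X,Y=1)

I(X;Z) = I(X;f(Y)) = 0.0060 bits

Verification: 0.0071 ≥ 0.0060 ✓

Information cannot be created by processing; the function f can only lose information about X.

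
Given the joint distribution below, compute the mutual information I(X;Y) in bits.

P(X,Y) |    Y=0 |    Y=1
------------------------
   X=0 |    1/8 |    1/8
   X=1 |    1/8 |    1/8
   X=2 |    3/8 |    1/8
0.0488 bits

Mutual information: I(X;Y) = H(X) + H(Y) - H(X,Y)

Marginals:
P(X) = (1/4, 1/4, 1/2), H(X) = 1.5000 bits
P(Y) = (5/8, 3/8), H(Y) = 0.9544 bits

Joint entropy: H(X,Y) = 2.4056 bits

I(X;Y) = 1.5000 + 0.9544 - 2.4056 = 0.0488 bits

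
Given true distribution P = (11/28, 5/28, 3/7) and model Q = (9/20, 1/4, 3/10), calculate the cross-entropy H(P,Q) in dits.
0.4678 dits

Cross-entropy: H(P,Q) = -Σ p(x) log q(x)

Alternatively: H(P,Q) = H(P) + D_KL(P||Q)
H(P) = 0.4507 dits
D_KL(P||Q) = 0.0171 dits

H(P,Q) = 0.4507 + 0.0171 = 0.4678 dits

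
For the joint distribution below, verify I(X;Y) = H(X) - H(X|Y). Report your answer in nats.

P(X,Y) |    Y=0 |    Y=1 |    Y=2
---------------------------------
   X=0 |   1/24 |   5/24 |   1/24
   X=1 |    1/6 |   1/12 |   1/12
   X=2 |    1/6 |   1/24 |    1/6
I(X;Y) = 0.1527 nats

Mutual information has multiple equivalent forms:
- I(X;Y) = H(X) - H(X|Y)
- I(X;Y) = H(Y) - H(Y|X)
- I(X;Y) = H(X) + H(Y) - H(X,Y)

Computing all quantities:
H(X) = 1.0934, H(Y) = 1.0934, H(X,Y) = 2.0341
H(X|Y) = 0.9407, H(Y|X) = 0.9407

Verification:
H(X) - H(X|Y) = 1.0934 - 0.9407 = 0.1527
H(Y) - H(Y|X) = 1.0934 - 0.9407 = 0.1527
H(X) + H(Y) - H(X,Y) = 1.0934 + 1.0934 - 2.0341 = 0.1527

All forms give I(X;Y) = 0.1527 nats. ✓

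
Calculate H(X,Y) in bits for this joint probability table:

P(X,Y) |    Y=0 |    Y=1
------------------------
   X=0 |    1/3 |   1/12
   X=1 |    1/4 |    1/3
1.8554 bits

Joint entropy is H(X,Y) = -Σ_{x,y} p(x,y) log p(x,y).

Summing over all non-zero entries:
H(X,Y) = -[1/3·log_2(1/3) + 1/12·log_2(1/12) + 1/4·log_2(1/4) + 1/3·log_2(1/3)]
H(X,Y) = 1.8554 bits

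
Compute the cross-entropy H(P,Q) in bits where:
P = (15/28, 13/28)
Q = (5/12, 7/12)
1.0377 bits

Cross-entropy: H(P,Q) = -Σ p(x) log q(x)

Alternatively: H(P,Q) = H(P) + D_KL(P||Q)
H(P) = 0.9963 bits
D_KL(P||Q) = 0.0413 bits

H(P,Q) = 0.9963 + 0.0413 = 1.0377 bits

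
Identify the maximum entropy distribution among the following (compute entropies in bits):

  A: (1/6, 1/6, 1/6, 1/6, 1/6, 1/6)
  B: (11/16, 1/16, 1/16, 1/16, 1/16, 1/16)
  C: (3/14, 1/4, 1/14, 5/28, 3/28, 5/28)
A

For a discrete distribution over n outcomes, entropy is maximized by the uniform distribution.

Computing entropies:
H(A) = 2.5850 bits
H(B) = 1.6216 bits
H(C) = 2.4811 bits

The uniform distribution (where all probabilities equal 1/6) achieves the maximum entropy of log_2(6) = 2.5850 bits.

Distribution A has the highest entropy.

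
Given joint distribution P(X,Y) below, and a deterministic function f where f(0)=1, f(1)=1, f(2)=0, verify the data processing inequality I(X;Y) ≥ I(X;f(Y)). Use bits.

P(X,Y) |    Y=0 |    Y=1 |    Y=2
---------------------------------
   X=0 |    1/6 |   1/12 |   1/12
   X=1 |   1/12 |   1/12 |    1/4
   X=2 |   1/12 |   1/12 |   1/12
I(X;Y) = 0.0871, I(X;f(Y)) = 0.0753, inequality holds: 0.0871 ≥ 0.0753

Data Processing Inequality: For any Markov chain X → Y → Z, we have I(X;Y) ≥ I(X;Z).

Here Z = f(Y) is a deterministic function of Y, forming X → Y → Z.

Original I(X;Y) = 0.0871 bits

After applying f:
P(X,Z) where Z=f(Y):
- P(X,Z=0) = P(X,Y=2)
- P(X,Z=1) = P(X,Y=0) + P(X,Y=1)

I(X;Z) = I(X;f(Y)) = 0.0753 bits

Verification: 0.0871 ≥ 0.0753 ✓

Information cannot be created by processing; the function f can only lose information about X.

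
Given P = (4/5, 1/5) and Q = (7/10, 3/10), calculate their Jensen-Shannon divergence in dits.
0.0029 dits

Jensen-Shannon divergence is:
JSD(P||Q) = 0.5 × D_KL(P||M) + 0.5 × D_KL(Q||M)
where M = 0.5 × (P + Q) is the mixture distribution.

M = 0.5 × (4/5, 1/5) + 0.5 × (7/10, 3/10) = (3/4, 1/4)

D_KL(P||M) = 0.0030 dits
D_KL(Q||M) = 0.0028 dits

JSD(P||Q) = 0.5 × 0.0030 + 0.5 × 0.0028 = 0.0029 dits

Unlike KL divergence, JSD is symmetric and bounded: 0 ≤ JSD ≤ log(2).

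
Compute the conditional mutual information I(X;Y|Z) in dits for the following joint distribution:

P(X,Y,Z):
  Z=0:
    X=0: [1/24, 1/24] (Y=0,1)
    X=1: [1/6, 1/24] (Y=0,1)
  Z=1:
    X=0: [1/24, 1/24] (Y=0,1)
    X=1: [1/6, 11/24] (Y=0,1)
0.0093 dits

Conditional mutual information: I(X;Y|Z) = H(X|Z) + H(Y|Z) - H(X,Y|Z)

H(Z) = 0.2622
H(X,Z) = 0.4494 → H(X|Z) = 0.1872
H(Y,Z) = 0.5243 → H(Y|Z) = 0.2621
H(X,Y,Z) = 0.7022 → H(X,Y|Z) = 0.4401

I(X;Y|Z) = 0.1872 + 0.2621 - 0.4401 = 0.0093 dits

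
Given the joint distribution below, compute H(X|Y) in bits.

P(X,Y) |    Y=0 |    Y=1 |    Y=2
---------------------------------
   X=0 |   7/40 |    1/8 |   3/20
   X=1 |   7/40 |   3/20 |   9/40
0.9875 bits

Using the chain rule: H(X|Y) = H(X,Y) - H(Y)

First, compute H(X,Y) = 2.5604 bits

Marginal P(Y) = (7/20, 11/40, 3/8)
H(Y) = 1.5729 bits

H(X|Y) = H(X,Y) - H(Y) = 2.5604 - 1.5729 = 0.9875 bits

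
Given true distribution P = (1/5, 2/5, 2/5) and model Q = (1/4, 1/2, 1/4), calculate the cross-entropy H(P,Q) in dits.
0.4816 dits

Cross-entropy: H(P,Q) = -Σ p(x) log q(x)

Alternatively: H(P,Q) = H(P) + D_KL(P||Q)
H(P) = 0.4581 dits
D_KL(P||Q) = 0.0235 dits

H(P,Q) = 0.4581 + 0.0235 = 0.4816 dits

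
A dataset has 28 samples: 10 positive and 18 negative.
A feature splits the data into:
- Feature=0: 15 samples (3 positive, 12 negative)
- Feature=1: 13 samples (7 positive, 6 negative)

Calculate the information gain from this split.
0.0912 bits

Information Gain = H(Y) - H(Y|Feature)

Before split:
P(positive) = 10/28 = 0.3571
H(Y) = 0.9403 bits

After split:
Feature=0: H = 0.7219 bits (weight = 15/28)
Feature=1: H = 0.9957 bits (weight = 13/28)
H(Y|Feature) = (15/28)×0.7219 + (13/28)×0.9957 = 0.8490 bits

Information Gain = 0.9403 - 0.8490 = 0.0912 bits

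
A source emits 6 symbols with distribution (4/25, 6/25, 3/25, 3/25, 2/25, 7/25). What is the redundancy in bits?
0.1279 bits

Redundancy measures how far a source is from maximum entropy:
R = H_max - H(X)

Maximum entropy for 6 symbols: H_max = log_2(6) = 2.5850 bits
Actual entropy: H(X) = 2.4570 bits
Redundancy: R = 2.5850 - 2.4570 = 0.1279 bits

This redundancy represents potential for compression: the source could be compressed by 0.1279 bits per symbol.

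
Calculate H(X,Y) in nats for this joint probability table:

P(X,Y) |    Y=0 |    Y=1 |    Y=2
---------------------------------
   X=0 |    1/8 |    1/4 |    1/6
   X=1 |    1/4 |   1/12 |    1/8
1.7187 nats

Joint entropy is H(X,Y) = -Σ_{x,y} p(x,y) log p(x,y).

Summing over all non-zero entries:
H(X,Y) = -[1/8·log_e(1/8) + 1/4·log_e(1/4) + 1/6·log_e(1/6) + 1/4·log_e(1/4) + 1/12·log_e(1/12) + 1/8·log_e(1/8)]
H(X,Y) = 1.7187 nats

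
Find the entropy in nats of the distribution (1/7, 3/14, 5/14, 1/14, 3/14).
1.4944 nats

Shannon entropy is H(X) = -Σ p(x) log p(x).

For P = (1/7, 3/14, 5/14, 1/14, 3/14):
H = -1/7 × log_e(1/7) -3/14 × log_e(3/14) -5/14 × log_e(5/14) -1/14 × log_e(1/14) -3/14 × log_e(3/14)
H = 1.4944 nats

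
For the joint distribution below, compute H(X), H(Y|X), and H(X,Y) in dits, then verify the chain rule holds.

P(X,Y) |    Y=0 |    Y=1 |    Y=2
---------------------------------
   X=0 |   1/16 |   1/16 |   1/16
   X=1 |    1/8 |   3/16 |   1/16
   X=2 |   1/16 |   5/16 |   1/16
H(X,Y) = 0.8586, H(X) = 0.4531, H(Y|X) = 0.4055 (all in dits)

Chain rule: H(X,Y) = H(X) + H(Y|X)

Left side — joint entropy directly:
H(X,Y) = -Σ p(x,y) log p(x,y) = 0.8586 dits

Right side — compute H(Y|X) from the conditional distributions:
P(X) = (3/16, 3/8, 7/16), so H(X) = 0.4531 dits
H(Y|X) = Σ_x P(X=x) · H(Y|X=x):
  P(Y|X=0) = (1/3, 1/3, 1/3), H(Y|X=0) = 0.4771, weight P(X=0) = 3/16
  P(Y|X=1) = (1/3, 1/2, 1/6), H(Y|X=1) = 0.4392, weight P(X=1) = 3/8
  P(Y|X=2) = (1/7, 5/7, 1/7), H(Y|X=2) = 0.3458, weight P(X=2) = 7/16
H(Y|X) = 0.4055 dits

H(X) + H(Y|X) = 0.4531 + 0.4055 = 0.8586 dits

Both sides equal 0.8586 dits. ✓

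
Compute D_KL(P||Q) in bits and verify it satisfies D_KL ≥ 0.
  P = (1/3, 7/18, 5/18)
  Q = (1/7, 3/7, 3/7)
0.1792 bits

KL divergence satisfies the Gibbs inequality: D_KL(P||Q) ≥ 0 for all distributions P, Q.

D_KL(P||Q) = Σ p(x) log(p(x)/q(x))
Term by term:
  x=0: 1/3 × log_2[(1/3)/(1/7)] = 0.4075
  x=1: 7/18 × log_2[(7/18)/(3/7)] = -0.0545
  x=2: 5/18 × log_2[(5/18)/(3/7)] = -0.1738
D_KL(P||Q) = 0.1792 bits

D_KL(P||Q) = 0.1792 ≥ 0 ✓

This non-negativity is a fundamental property: relative entropy cannot be negative because it measures how different Q is from P.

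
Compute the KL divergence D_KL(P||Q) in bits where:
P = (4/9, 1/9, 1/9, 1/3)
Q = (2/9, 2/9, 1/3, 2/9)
0.3522 bits

KL divergence: D_KL(P||Q) = Σ p(x) log(p(x)/q(x))

Computing term by term:
  x=0: 4/9 × log_2[(4/9)/(2/9)] = 4/9 × 1.0000 = 0.4444
  x=1: 1/9 × log_2[(1/9)/(2/9)] = 1/9 × -1.0000 = -0.1111
  x=2: 1/9 × log_2[(1/9)/(1/3)] = 1/9 × -1.5850 = -0.1761
  x=3: 1/3 × log_2[(1/3)/(2/9)] = 1/3 × 0.5850 = 0.1950

D_KL(P||Q) = 0.3522 bits

Note: KL divergence is always non-negative and equals 0 iff P = Q.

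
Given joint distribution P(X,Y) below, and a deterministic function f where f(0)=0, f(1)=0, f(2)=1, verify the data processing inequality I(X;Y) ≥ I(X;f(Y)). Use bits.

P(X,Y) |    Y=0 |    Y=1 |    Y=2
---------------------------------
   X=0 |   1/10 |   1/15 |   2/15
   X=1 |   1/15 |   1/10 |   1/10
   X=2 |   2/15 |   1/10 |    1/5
I(X;Y) = 0.0155, I(X;f(Y)) = 0.0038, inequality holds: 0.0155 ≥ 0.0038

Data Processing Inequality: For any Markov chain X → Y → Z, we have I(X;Y) ≥ I(X;Z).

Here Z = f(Y) is a deterministic function of Y, forming X → Y → Z.

Original I(X;Y) = 0.0155 bits

After applying f:
P(X,Z) where Z=f(Y):
- P(X,Z=0) = P(X,Y=0) + P(X,Y=1)
- P(X,Z=1) = P(X,Y=2)

I(X;Z) = I(X;f(Y)) = 0.0038 bits

Verification: 0.0155 ≥ 0.0038 ✓

Information cannot be created by processing; the function f can only lose information about X.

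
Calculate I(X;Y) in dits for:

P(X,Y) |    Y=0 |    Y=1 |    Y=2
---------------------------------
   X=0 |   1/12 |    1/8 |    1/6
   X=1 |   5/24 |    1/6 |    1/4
0.0032 dits

Mutual information: I(X;Y) = H(X) + H(Y) - H(X,Y)

Marginals:
P(X) = (3/8, 5/8), H(X) = 0.2873 dits
P(Y) = (7/24, 7/24, 5/12), H(Y) = 0.4706 dits

Joint entropy: H(X,Y) = 0.7546 dits

I(X;Y) = 0.2873 + 0.4706 - 0.7546 = 0.0032 dits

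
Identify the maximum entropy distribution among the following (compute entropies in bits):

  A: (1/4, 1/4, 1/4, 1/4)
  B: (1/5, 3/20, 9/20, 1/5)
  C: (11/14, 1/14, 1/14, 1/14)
A

For a discrete distribution over n outcomes, entropy is maximized by the uniform distribution.

Computing entropies:
H(A) = 2.0000 bits
H(B) = 1.8577 bits
H(C) = 1.0892 bits

The uniform distribution (where all probabilities equal 1/4) achieves the maximum entropy of log_2(4) = 2.0000 bits.

Distribution A has the highest entropy.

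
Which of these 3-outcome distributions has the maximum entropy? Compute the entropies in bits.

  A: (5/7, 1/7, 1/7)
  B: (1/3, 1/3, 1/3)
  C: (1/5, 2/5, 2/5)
B

For a discrete distribution over n outcomes, entropy is maximized by the uniform distribution.

Computing entropies:
H(A) = 1.1488 bits
H(B) = 1.5850 bits
H(C) = 1.5219 bits

The uniform distribution (where all probabilities equal 1/3) achieves the maximum entropy of log_2(3) = 1.5850 bits.

Distribution B has the highest entropy.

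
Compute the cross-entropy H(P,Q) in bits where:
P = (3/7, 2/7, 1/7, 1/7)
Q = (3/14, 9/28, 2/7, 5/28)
2.0335 bits

Cross-entropy: H(P,Q) = -Σ p(x) log q(x)

Alternatively: H(P,Q) = H(P) + D_KL(P||Q)
H(P) = 1.8424 bits
D_KL(P||Q) = 0.1912 bits

H(P,Q) = 1.8424 + 0.1912 = 2.0335 bits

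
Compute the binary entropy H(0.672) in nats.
0.6328 nats

The binary entropy function is:
H(p) = -p log(p) - (1-p) log(1-p)

H(0.672) = -0.672 × log_e(0.672) - 0.328 × log_e(0.328)
H(0.672) = 0.6328 nats

Note: Binary entropy is maximized at p=0.5 (H=1 bit) and minimized at p=0 or p=1 (H=0).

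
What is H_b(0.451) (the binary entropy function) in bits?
0.9931 bits

The binary entropy function is:
H(p) = -p log(p) - (1-p) log(1-p)

H(0.451) = -0.451 × log_2(0.451) - 0.549 × log_2(0.549)
H(0.451) = 0.9931 bits

Note: Binary entropy is maximized at p=0.5 (H=1 bit) and minimized at p=0 or p=1 (H=0).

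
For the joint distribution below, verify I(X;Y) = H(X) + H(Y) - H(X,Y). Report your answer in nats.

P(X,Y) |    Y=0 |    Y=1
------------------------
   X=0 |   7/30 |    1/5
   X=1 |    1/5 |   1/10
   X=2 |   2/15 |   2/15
I(X;Y) = 0.0094 nats

Mutual information has multiple equivalent forms:
- I(X;Y) = H(X) - H(X|Y)
- I(X;Y) = H(Y) - H(Y|X)
- I(X;Y) = H(X) + H(Y) - H(X,Y)

Computing all quantities:
H(X) = 1.0760, H(Y) = 0.6842, H(X,Y) = 1.7509
H(X|Y) = 1.0667, H(Y|X) = 0.6749

Verification:
H(X) - H(X|Y) = 1.0760 - 1.0667 = 0.0094
H(Y) - H(Y|X) = 0.6842 - 0.6749 = 0.0094
H(X) + H(Y) - H(X,Y) = 1.0760 + 0.6842 - 1.7509 = 0.0094

All forms give I(X;Y) = 0.0094 nats. ✓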